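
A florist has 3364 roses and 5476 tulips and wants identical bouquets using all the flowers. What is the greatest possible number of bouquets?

4

Euclid: 5476 = 1·3364 + 2112; 3364 = 1·2112 + 1252; 2112 = 1·1252 + 860; 1252 = 1·860 + 392; 860 = 2·392 + 76; 392 = 5·76 + 12; 76 = 6·12 + 4; 12 = 3·4 + 0. Last nonzero remainder: 4.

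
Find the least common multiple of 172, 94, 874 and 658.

lcm(172, 94) = 172·94/gcd = 16168/2 = 8084
lcm(8084, 874) = 8084·874/gcd = 7065416/2 = 3532708
lcm(3532708, 658) = 3532708·658/gcd = 2324521864/94 = 24728956

24728956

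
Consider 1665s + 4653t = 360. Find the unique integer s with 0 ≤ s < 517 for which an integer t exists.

112

Euclid: 4653 = 2·1665 + 1323; 1665 = 1·1323 + 342; 1323 = 3·342 + 297; 342 = 1·297 + 45; 297 = 6·45 + 27; 45 = 1·27 + 18; 27 = 1·18 + 9; 18 = 2·9 + 0 → gcd = 9; 360 = 9·40.
Back-substitution yields 1665·(-204) + 4653·(73) = 9, so one solution is s = -204·40 = -8160, t = 73·40 = 2920.
Solutions in s differ by 4653/9 = 517; the one in [0, 517) is -8160 mod 517 = 112.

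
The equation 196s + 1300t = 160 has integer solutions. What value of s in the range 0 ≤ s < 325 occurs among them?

gcd(196, 1300) = 4 (Euclid: 1300 = 6·196 + 124; 196 = 1·124 + 72; 124 = 1·72 + 52; 72 = 1·52 + 20; 52 = 2·20 + 12; 20 = 1·12 + 8; 12 = 1·8 + 4; 8 = 2·4 + 0), and 4 | 160.
Extended Euclid: 196·(-126) + 1300·(19) = 4. Scale by 40: s₀ = -5040.
General solution s = s₀ + 325k; reducing mod 325 gives s = 160 (and t = -24).

160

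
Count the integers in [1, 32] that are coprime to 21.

19

Prime factors of 21: 3, 7. Count integers ≤ 32 divisible by none of them.
By inclusion–exclusion: 32 − ⌊32/3⌋ − ⌊32/7⌋ + ⌊32/21⌋ = 19.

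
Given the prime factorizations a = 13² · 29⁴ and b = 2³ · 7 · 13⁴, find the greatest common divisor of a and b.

min exponent per shared prime: 13² = 169

169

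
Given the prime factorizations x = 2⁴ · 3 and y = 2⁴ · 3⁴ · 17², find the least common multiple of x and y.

374544

max exponent per prime: 2⁴ · 3⁴ · 17² = 374544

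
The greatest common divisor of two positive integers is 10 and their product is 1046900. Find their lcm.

For any two positive integers, gcd × lcm equals their product. Hence lcm = 1046900 / 10 = 104690.

104690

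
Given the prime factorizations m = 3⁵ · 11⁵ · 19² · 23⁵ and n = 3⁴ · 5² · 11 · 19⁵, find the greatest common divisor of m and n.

min exponent per shared prime: 3⁴ · 11 · 19² = 321651

321651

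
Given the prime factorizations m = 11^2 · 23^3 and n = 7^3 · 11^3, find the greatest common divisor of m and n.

min exponent per shared prime: 11^2 = 121

121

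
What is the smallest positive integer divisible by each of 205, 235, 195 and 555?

13903305

lcm(205, 235) = 205·235/gcd = 48175/5 = 9635
lcm(9635, 195) = 9635·195/gcd = 1878825/5 = 375765
lcm(375765, 555) = 375765·555/gcd = 208549575/15 = 13903305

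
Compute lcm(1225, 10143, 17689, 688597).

55931291325

lcm(1225, 10143) = 1225·10143/gcd = 12425175/49 = 253575
lcm(253575, 17689) = 253575·17689/gcd = 4485488175/49 = 91540575
lcm(91540575, 688597) = 91540575·688597/gcd = 63034565323275/1127 = 55931291325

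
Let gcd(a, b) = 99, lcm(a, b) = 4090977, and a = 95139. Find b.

a·b = gcd·lcm = 99·4090977 = 405006723, so b = 405006723/95139 = 4257.

4257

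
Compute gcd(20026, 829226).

Euclid: 829226 = 41·20026 + 8160; 20026 = 2·8160 + 3706; 8160 = 2·3706 + 748; 3706 = 4·748 + 714; 748 = 1·714 + 34; 714 = 21·34 + 0. Last nonzero remainder: 34.

34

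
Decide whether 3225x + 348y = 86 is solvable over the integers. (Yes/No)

gcd(3225, 348): 3225 = 9·348 + 93; 348 = 3·93 + 69; 93 = 1·69 + 24; 69 = 2·24 + 21; 24 = 1·21 + 3; 21 = 7·3 + 0 → 3
3 does not divide 86, so a solution does not exist.

No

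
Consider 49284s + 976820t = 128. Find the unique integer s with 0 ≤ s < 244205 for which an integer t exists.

Reduce mod 976820: 49284s ≡ 128 (mod 976820). With g = gcd(49284, 976820) = 4 dividing 128, divide through: 12321s ≡ 32 (mod 244205).
Since gcd(12321, 244205) = 1, s ≡ 32·(12321)⁻¹ ≡ 187757 (mod 244205). Smallest non-negative: 187757.

187757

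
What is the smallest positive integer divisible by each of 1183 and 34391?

5812079

gcd first: 34391 = 29·1183 + 84; 1183 = 14·84 + 7; 84 = 12·7 + 0 → gcd = 7
lcm = 1183·34391/gcd = 40684553/7 = 5812079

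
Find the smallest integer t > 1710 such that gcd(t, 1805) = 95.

1805 = 95·19. Any t with gcd(t, 1805) = 95 is a multiple of 95, say 95s, with s coprime to 19.
Need s > 1710/95, so s ≥ 19. First s ≥ 19 with gcd(s, 19) = 1 is s = 20. Thus t = 95·20 = 1900.

1900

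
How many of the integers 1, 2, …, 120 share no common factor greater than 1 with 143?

101

143 = 11·13. Inclusion–exclusion on these primes:
120 − ⌊120/11⌋ − ⌊120/13⌋ + ⌊120/143⌋ = 101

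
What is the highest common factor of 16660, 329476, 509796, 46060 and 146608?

196

16660 = 2² · 5 · 7² · 17; 329476 = 2² · 7² · 41²; 509796 = 2² · 3² · 7² · 17²; 46060 = 2² · 5 · 7² · 47; 146608 = 2⁴ · 7² · 11 · 17
gcd takes min exponent of each prime: 2² · 7² = 196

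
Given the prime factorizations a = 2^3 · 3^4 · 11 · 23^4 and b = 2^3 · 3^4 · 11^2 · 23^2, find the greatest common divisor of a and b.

3770712

min exponent per shared prime: 2^3 · 3^4 · 11 · 23^2 = 3770712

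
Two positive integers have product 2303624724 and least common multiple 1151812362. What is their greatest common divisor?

From gcd × lcm = mn: gcd = 2303624724 / 1151812362 = 2.

2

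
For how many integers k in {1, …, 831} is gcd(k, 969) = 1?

495

969 = 3·17·19. Inclusion–exclusion on these primes:
831 − ⌊831/3⌋ − ⌊831/17⌋ − ⌊831/19⌋ + ⌊831/51⌋ + ⌊831/57⌋ + ⌊831/323⌋ − ⌊831/969⌋ = 495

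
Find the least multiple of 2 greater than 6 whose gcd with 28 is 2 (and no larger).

Multiples of 2 above 6: 2·4, 2·5, … . Need the cofactor coprime to 28/2 = 14.
Checking s = 4, 5, … the first with gcd(s, 14) = 1 is s = 5, giving 10.

10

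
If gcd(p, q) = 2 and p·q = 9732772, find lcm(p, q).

4866386

gcd·lcm = product, so lcm = 9732772/2 = 4866386.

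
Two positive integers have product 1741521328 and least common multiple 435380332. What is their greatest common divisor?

gcd·lcm = product, so gcd = 1741521328/435380332 = 4.

4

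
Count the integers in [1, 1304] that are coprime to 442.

442 = 2·13·17. Inclusion–exclusion on these primes:
1304 − ⌊1304/2⌋ − ⌊1304/13⌋ − ⌊1304/17⌋ + ⌊1304/26⌋ + ⌊1304/34⌋ + ⌊1304/221⌋ − ⌊1304/442⌋ = 567

567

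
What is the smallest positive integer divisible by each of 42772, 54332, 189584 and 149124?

42529568304

lcm(42772, 54332) = 42772·54332/gcd = 2323888304/1156 = 2010284
lcm(2010284, 189584) = 2010284·189584/gcd = 381117681856/1156 = 329686576
lcm(329686576, 149124) = 329686576·149124/gcd = 49164180959424/1156 = 42529568304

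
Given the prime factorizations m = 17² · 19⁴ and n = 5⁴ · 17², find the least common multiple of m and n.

max exponent per prime: 5⁴ · 17² · 19⁴ = 23539230625

23539230625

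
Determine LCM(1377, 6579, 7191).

lcm(1377, 6579) = 1377·6579/gcd = 9059283/153 = 59211
lcm(59211, 7191) = 59211·7191/gcd = 425786301/153 = 2782917

2782917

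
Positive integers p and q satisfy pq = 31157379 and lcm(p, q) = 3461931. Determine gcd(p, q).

From gcd × lcm = pq: gcd = 31157379 / 3461931 = 9.

9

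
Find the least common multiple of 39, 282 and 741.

69654

39 = 3 · 13; 282 = 2 · 3 · 47; 741 = 3 · 13 · 19
lcm takes max exponent of each prime: 2 · 3 · 13 · 19 · 47 = 69654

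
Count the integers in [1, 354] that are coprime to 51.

222

51 = 3·17. Inclusion–exclusion on these primes:
354 − ⌊354/3⌋ − ⌊354/17⌋ + ⌊354/51⌋ = 222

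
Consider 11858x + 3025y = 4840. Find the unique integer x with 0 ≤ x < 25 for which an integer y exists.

5

gcd(11858, 3025) = 121 (Euclid: 11858 = 3·3025 + 2783; 3025 = 1·2783 + 242; 2783 = 11·242 + 121; 242 = 2·121 + 0), and 121 | 4840.
Extended Euclid: 11858·(12) + 3025·(-47) = 121. Scale by 40: x₀ = 480.
General solution x = x₀ + 25t; reducing mod 25 gives x = 5 (and y = -18).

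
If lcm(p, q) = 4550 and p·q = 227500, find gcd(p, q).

gcd·lcm = product, so gcd = 227500/4550 = 50.

50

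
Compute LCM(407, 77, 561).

lcm(407, 77) = 407·77/gcd = 31339/11 = 2849
lcm(2849, 561) = 2849·561/gcd = 1598289/11 = 145299

145299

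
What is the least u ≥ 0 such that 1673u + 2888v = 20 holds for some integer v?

gcd(1673, 2888) = 1 (Euclid: 2888 = 1·1673 + 1215; 1673 = 1·1215 + 458; 1215 = 2·458 + 299; 458 = 1·299 + 159; 299 = 1·159 + 140; 159 = 1·140 + 19; 140 = 7·19 + 7; 19 = 2·7 + 5; 7 = 1·5 + 2; 5 = 2·2 + 1; 2 = 2·1 + 0), and 1 | 20.
Extended Euclid: 1673·(1217) + 2888·(-705) = 1. Scale by 20: u₀ = 24340.
General solution u = u₀ + 2888t; reducing mod 2888 gives u = 1236 (and v = -716).

1236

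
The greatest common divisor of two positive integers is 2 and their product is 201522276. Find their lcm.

100761138

Since gcd(a,b)·lcm(a,b) = ab, lcm = 201522276/2 = 100761138.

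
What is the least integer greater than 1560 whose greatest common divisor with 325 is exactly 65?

gcd(m, 325) = 65 forces 65 | m; write m = 65s. Then gcd(65s, 65·5) = 65·gcd(s, 5), so need gcd(s, 5) = 1.
65s > 1560 gives s ≥ 25. The least s ≥ 25 coprime to 5 is 26, so m = 65·26 = 1690.

1690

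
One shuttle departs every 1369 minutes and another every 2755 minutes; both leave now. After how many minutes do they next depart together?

gcd first: 2755 = 2·1369 + 17; 1369 = 80·17 + 9; 17 = 1·9 + 8; 9 = 1·8 + 1; 8 = 8·1 + 0 → gcd = 1
lcm = 1369·2755/gcd = 3771595/1 = 3771595

3771595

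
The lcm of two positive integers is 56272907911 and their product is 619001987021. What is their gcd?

11

From gcd × lcm = ab: gcd = 619001987021 / 56272907911 = 11.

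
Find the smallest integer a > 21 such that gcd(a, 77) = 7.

Multiples of 7 above 21: 7·4, 7·5, … . Need the cofactor coprime to 77/7 = 11.
Checking s = 4, 5, … the first with gcd(s, 11) = 1 is s = 4, giving 28.

28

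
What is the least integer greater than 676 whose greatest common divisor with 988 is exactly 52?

988 = 52·19. Any x with gcd(x, 988) = 52 is a multiple of 52, say 52s, with s coprime to 19.
Need s > 676/52, so s ≥ 14. First s ≥ 14 with gcd(s, 19) = 1 is s = 14. Thus x = 52·14 = 728.

728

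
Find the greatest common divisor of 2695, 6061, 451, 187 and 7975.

2695 = 5 · 7² · 11; 6061 = 11 · 19 · 29; 451 = 11 · 41; 187 = 11 · 17; 7975 = 5² · 11 · 29
gcd takes min exponent of each prime: 11 = 11

11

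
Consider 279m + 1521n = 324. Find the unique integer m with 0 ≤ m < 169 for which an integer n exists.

Euclid: 1521 = 5·279 + 126; 279 = 2·126 + 27; 126 = 4·27 + 18; 27 = 1·18 + 9; 18 = 2·9 + 0 → gcd = 9; 324 = 9·36.
Back-substitution yields 279·(60) + 1521·(-11) = 9, so one solution is m = 60·36 = 2160, n = -11·36 = -396.
Solutions in m differ by 1521/9 = 169; the one in [0, 169) is 2160 mod 169 = 132.

132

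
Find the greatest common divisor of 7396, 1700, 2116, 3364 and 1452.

4

gcd(7396, 1700): 7396 = 4·1700 + 596; 1700 = 2·596 + 508; 596 = 1·508 + 88; 508 = 5·88 + 68; 88 = 1·68 + 20; 68 = 3·20 + 8; 20 = 2·8 + 4; 8 = 2·4 + 0 → 4
gcd(4, 2116): 2116 = 529·4 + 0 → 4
gcd(4, 3364): 3364 = 841·4 + 0 → 4
gcd(4, 1452): 1452 = 363·4 + 0 → 4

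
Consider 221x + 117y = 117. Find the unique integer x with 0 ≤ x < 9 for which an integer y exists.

0

Euclid: 221 = 1·117 + 104; 117 = 1·104 + 13; 104 = 8·13 + 0 → gcd = 13; 117 = 13·9.
Back-substitution yields 221·(-1) + 117·(2) = 13, so one solution is x = -1·9 = -9, y = 2·9 = 18.
Solutions in x differ by 117/13 = 9; the one in [0, 9) is -9 mod 9 = 0.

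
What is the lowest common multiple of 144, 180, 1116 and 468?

290160

lcm(144, 180) = 144·180/gcd = 25920/36 = 720
lcm(720, 1116) = 720·1116/gcd = 803520/36 = 22320
lcm(22320, 468) = 22320·468/gcd = 10445760/36 = 290160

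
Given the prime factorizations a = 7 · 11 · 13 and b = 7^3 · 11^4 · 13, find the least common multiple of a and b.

max exponent per prime: 7^3 · 11^4 · 13 = 65284219

65284219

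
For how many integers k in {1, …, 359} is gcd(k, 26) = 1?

26 = 2·13. Inclusion–exclusion on these primes:
359 − ⌊359/2⌋ − ⌊359/13⌋ + ⌊359/26⌋ = 166

166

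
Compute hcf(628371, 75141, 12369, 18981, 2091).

3

gcd(628371, 75141): 628371 = 8·75141 + 27243; 75141 = 2·27243 + 20655; 27243 = 1·20655 + 6588; 20655 = 3·6588 + 891; 6588 = 7·891 + 351; 891 = 2·351 + 189; 351 = 1·189 + 162; 189 = 1·162 + 27; 162 = 6·27 + 0 → 27
gcd(27, 12369): 12369 = 458·27 + 3; 27 = 9·3 + 0 → 3
gcd(3, 18981): 18981 = 6327·3 + 0 → 3
gcd(3, 2091): 2091 = 697·3 + 0 → 3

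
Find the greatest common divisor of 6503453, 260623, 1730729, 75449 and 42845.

gcd(6503453, 260623): 6503453 = 24·260623 + 248501; 260623 = 1·248501 + 12122; 248501 = 20·12122 + 6061; 12122 = 2·6061 + 0 → 6061
gcd(6061, 1730729): 1730729 = 285·6061 + 3344; 6061 = 1·3344 + 2717; 3344 = 1·2717 + 627; 2717 = 4·627 + 209; 627 = 3·209 + 0 → 209
gcd(209, 75449): 75449 = 361·209 + 0 → 209
gcd(209, 42845): 42845 = 205·209 + 0 → 209

209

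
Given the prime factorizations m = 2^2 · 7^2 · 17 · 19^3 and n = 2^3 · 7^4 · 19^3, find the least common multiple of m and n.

2239710424

max exponent per prime: 2^3 · 7^4 · 17 · 19^3 = 2239710424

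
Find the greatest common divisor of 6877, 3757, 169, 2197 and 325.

6877 = 13 · 23²; 3757 = 13 · 17²; 169 = 13²; 2197 = 13³; 325 = 5² · 13
gcd takes min exponent of each prime: 13 = 13

13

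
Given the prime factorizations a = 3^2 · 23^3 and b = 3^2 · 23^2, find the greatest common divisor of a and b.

min exponent per shared prime: 3^2 · 23^2 = 4761

4761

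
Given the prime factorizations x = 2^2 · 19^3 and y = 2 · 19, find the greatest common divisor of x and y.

min exponent per shared prime: 2 · 19 = 38

38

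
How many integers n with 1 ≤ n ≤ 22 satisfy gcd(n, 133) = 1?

Prime factors of 133: 7, 19. Count integers ≤ 22 divisible by none of them.
By inclusion–exclusion: 22 − ⌊22/7⌋ − ⌊22/19⌋ + ⌊22/133⌋ = 18.

18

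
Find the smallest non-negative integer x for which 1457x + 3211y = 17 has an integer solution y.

108

Euclid: 3211 = 2·1457 + 297; 1457 = 4·297 + 269; 297 = 1·269 + 28; 269 = 9·28 + 17; 28 = 1·17 + 11; 17 = 1·11 + 6; 11 = 1·6 + 5; 6 = 1·5 + 1; 5 = 5·1 + 0 → gcd = 1; 17 = 1·17.
Back-substitution yields 1457·(573) + 3211·(-260) = 1, so one solution is x = 573·17 = 9741, y = -260·17 = -4420.
Solutions in x differ by 3211/1 = 3211; the one in [0, 3211) is 9741 mod 3211 = 108.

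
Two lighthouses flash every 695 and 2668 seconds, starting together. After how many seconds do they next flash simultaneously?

gcd first: 2668 = 3·695 + 583; 695 = 1·583 + 112; 583 = 5·112 + 23; 112 = 4·23 + 20; 23 = 1·20 + 3; 20 = 6·3 + 2; 3 = 1·2 + 1; 2 = 2·1 + 0 → gcd = 1
lcm = 695·2668/gcd = 1854260/1 = 1854260

1854260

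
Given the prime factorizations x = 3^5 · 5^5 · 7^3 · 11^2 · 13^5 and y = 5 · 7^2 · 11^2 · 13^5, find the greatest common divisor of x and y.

min exponent per shared prime: 5 · 7^2 · 11^2 · 13^5 = 11006980985

11006980985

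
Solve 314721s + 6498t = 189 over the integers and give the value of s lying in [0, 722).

699

Reduce mod 6498: 314721s ≡ 189 (mod 6498). With g = gcd(314721, 6498) = 9 dividing 189, divide through: 34969s ≡ 21 (mod 722).
Since gcd(34969, 722) = 1, s ≡ 21·(34969)⁻¹ ≡ 699 (mod 722). Smallest non-negative: 699.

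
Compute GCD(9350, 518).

2

Euclid: 9350 = 18·518 + 26; 518 = 19·26 + 24; 26 = 1·24 + 2; 24 = 12·2 + 0. Last nonzero remainder: 2.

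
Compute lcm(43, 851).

gcd first: 851 = 19·43 + 34; 43 = 1·34 + 9; 34 = 3·9 + 7; 9 = 1·7 + 2; 7 = 3·2 + 1; 2 = 2·1 + 0 → gcd = 1
lcm = 43·851/gcd = 36593/1 = 36593

36593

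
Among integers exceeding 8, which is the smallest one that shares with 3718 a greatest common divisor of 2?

gcd(t, 3718) = 2 forces 2 | t; write t = 2s. Then gcd(2s, 2·1859) = 2·gcd(s, 1859), so need gcd(s, 1859) = 1.
2s > 8 gives s ≥ 5. The least s ≥ 5 coprime to 1859 is 5, so t = 2·5 = 10.

10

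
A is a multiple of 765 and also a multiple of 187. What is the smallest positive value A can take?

8415

gcd first: 765 = 4·187 + 17; 187 = 11·17 + 0 → gcd = 17
lcm = 765·187/gcd = 143055/17 = 8415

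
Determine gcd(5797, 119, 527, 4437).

gcd(5797, 119): 5797 = 48·119 + 85; 119 = 1·85 + 34; 85 = 2·34 + 17; 34 = 2·17 + 0 → 17
gcd(17, 527): 527 = 31·17 + 0 → 17
gcd(17, 4437): 4437 = 261·17 + 0 → 17

17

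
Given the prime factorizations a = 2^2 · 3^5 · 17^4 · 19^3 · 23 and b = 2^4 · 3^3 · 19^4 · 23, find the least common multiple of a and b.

973339126511184

max exponent per prime: 2^4 · 3^5 · 17^4 · 19^4 · 23 = 973339126511184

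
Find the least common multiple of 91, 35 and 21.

lcm(91, 35) = 91·35/gcd = 3185/7 = 455
lcm(455, 21) = 455·21/gcd = 9555/7 = 1365

1365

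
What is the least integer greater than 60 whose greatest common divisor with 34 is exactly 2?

62

gcd(m, 34) = 2 forces 2 | m; write m = 2s. Then gcd(2s, 2·17) = 2·gcd(s, 17), so need gcd(s, 17) = 1.
2s > 60 gives s ≥ 31. The least s ≥ 31 coprime to 17 is 31, so m = 2·31 = 62.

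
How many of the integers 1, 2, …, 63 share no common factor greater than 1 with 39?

Prime factors of 39: 3, 13. Count integers ≤ 63 divisible by none of them.
By inclusion–exclusion: 63 − ⌊63/3⌋ − ⌊63/13⌋ + ⌊63/39⌋ = 39.

39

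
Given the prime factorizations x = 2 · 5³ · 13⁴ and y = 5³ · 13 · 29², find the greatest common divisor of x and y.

1625

min exponent per shared prime: 5³ · 13 = 1625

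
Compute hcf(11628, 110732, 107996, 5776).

11628 = 2² · 3² · 17 · 19; 110732 = 2² · 19 · 31 · 47; 107996 = 2² · 7² · 19 · 29; 5776 = 2⁴ · 19²
gcd takes min exponent of each prime: 2² · 19 = 76

76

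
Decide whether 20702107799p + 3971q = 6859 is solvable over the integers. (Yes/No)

gcd(20702107799, 3971): 20702107799 = 5213323·3971 + 2166; 3971 = 1·2166 + 1805; 2166 = 1·1805 + 361; 1805 = 5·361 + 0 → 361
361 divides 6859, so a solution exists.

Yes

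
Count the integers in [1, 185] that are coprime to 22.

22 = 2·11. Inclusion–exclusion on these primes:
185 − ⌊185/2⌋ − ⌊185/11⌋ + ⌊185/22⌋ = 85

85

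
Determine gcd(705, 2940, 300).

15

gcd(705, 2940): 2940 = 4·705 + 120; 705 = 5·120 + 105; 120 = 1·105 + 15; 105 = 7·15 + 0 → 15
gcd(15, 300): 300 = 20·15 + 0 → 15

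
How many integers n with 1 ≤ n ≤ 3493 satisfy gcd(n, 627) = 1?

2006

Prime factors of 627: 3, 11, 19. Count integers ≤ 3493 divisible by none of them.
By inclusion–exclusion: 3493 − ⌊3493/3⌋ − ⌊3493/11⌋ − ⌊3493/19⌋ + ⌊3493/33⌋ + ⌊3493/57⌋ + ⌊3493/209⌋ − ⌊3493/627⌋ = 2006.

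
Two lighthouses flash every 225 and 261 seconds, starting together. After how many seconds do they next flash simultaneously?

gcd first: 261 = 1·225 + 36; 225 = 6·36 + 9; 36 = 4·9 + 0 → gcd = 9
lcm = 225·261/gcd = 58725/9 = 6525

6525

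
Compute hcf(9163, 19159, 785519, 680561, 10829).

9163 = 7² · 11 · 17; 19159 = 7² · 17 · 23; 785519 = 7² · 17 · 23 · 41; 680561 = 7² · 17 · 19 · 43; 10829 = 7² · 13 · 17
gcd takes min exponent of each prime: 7² · 17 = 833

833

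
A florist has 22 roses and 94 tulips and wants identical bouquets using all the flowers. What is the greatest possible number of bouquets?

Euclid: 94 = 4·22 + 6; 22 = 3·6 + 4; 6 = 1·4 + 2; 4 = 2·2 + 0. Last nonzero remainder: 2.

2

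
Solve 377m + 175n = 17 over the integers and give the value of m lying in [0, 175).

46

Euclid: 377 = 2·175 + 27; 175 = 6·27 + 13; 27 = 2·13 + 1; 13 = 13·1 + 0 → gcd = 1; 17 = 1·17.
Back-substitution yields 377·(13) + 175·(-28) = 1, so one solution is m = 13·17 = 221, n = -28·17 = -476.
Solutions in m differ by 175/1 = 175; the one in [0, 175) is 221 mod 175 = 46.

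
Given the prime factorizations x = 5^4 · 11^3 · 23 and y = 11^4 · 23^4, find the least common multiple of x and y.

max exponent per prime: 5^4 · 11^4 · 23^4 = 2560720050625

2560720050625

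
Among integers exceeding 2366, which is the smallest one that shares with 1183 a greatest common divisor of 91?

2457

1183 = 91·13. Any x with gcd(x, 1183) = 91 is a multiple of 91, say 91s, with s coprime to 13.
Need s > 2366/91, so s ≥ 27. First s ≥ 27 with gcd(s, 13) = 1 is s = 27. Thus x = 91·27 = 2457.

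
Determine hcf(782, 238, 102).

34

gcd(782, 238): 782 = 3·238 + 68; 238 = 3·68 + 34; 68 = 2·34 + 0 → 34
gcd(34, 102): 102 = 3·34 + 0 → 34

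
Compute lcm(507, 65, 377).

507 = 3 · 13²; 65 = 5 · 13; 377 = 13 · 29
lcm takes max exponent of each prime: 3 · 5 · 13² · 29 = 73515

73515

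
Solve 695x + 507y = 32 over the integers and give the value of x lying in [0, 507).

313

Reduce mod 507: 695x ≡ 32 (mod 507). With g = gcd(695, 507) = 1 dividing 32, divide through: 695x ≡ 32 (mod 507).
Since gcd(695, 507) = 1, x ≡ 32·(695)⁻¹ ≡ 313 (mod 507). Smallest non-negative: 313.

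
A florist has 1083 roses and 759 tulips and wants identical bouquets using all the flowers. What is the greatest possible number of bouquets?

3

1083 = 3 · 19²
759 = 3 · 11 · 23
Common: 3 = 3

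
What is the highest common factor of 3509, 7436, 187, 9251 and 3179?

11

gcd(3509, 7436): 7436 = 2·3509 + 418; 3509 = 8·418 + 165; 418 = 2·165 + 88; 165 = 1·88 + 77; 88 = 1·77 + 11; 77 = 7·11 + 0 → 11
gcd(11, 187): 187 = 17·11 + 0 → 11
gcd(11, 9251): 9251 = 841·11 + 0 → 11
gcd(11, 3179): 3179 = 289·11 + 0 → 11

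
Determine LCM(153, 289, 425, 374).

lcm(153, 289) = 153·289/gcd = 44217/17 = 2601
lcm(2601, 425) = 2601·425/gcd = 1105425/17 = 65025
lcm(65025, 374) = 65025·374/gcd = 24319350/17 = 1430550

1430550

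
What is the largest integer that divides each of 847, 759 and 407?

gcd(847, 759): 847 = 1·759 + 88; 759 = 8·88 + 55; 88 = 1·55 + 33; 55 = 1·33 + 22; 33 = 1·22 + 11; 22 = 2·11 + 0 → 11
gcd(11, 407): 407 = 37·11 + 0 → 11

11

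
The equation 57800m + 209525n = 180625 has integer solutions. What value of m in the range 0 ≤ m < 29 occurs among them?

Reduce mod 209525: 57800m ≡ 180625 (mod 209525). With g = gcd(57800, 209525) = 7225 dividing 180625, divide through: 8m ≡ 25 (mod 29).
Since gcd(8, 29) = 1, m ≡ 25·(8)⁻¹ ≡ 14 (mod 29). Smallest non-negative: 14.

14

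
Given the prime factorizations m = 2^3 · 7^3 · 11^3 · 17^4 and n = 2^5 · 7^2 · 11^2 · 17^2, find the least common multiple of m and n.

max exponent per prime: 2^5 · 7^3 · 11^3 · 17^4 = 1220162966176

1220162966176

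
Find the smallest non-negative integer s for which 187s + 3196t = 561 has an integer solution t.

gcd(187, 3196) = 17 (Euclid: 3196 = 17·187 + 17; 187 = 11·17 + 0), and 17 | 561.
Extended Euclid: 187·(-17) + 3196·(1) = 17. Scale by 33: s₀ = -561.
General solution s = s₀ + 188k; reducing mod 188 gives s = 3 (and t = 0).

3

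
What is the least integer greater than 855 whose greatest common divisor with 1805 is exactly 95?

1805 = 95·19. Any m with gcd(m, 1805) = 95 is a multiple of 95, say 95s, with s coprime to 19.
Need s > 855/95, so s ≥ 10. First s ≥ 10 with gcd(s, 19) = 1 is s = 10. Thus m = 95·10 = 950.

950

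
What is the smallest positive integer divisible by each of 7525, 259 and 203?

lcm(7525, 259) = 7525·259/gcd = 1948975/7 = 278425
lcm(278425, 203) = 278425·203/gcd = 56520275/7 = 8074325

8074325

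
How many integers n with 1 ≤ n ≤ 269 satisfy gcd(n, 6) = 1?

90

Prime factors of 6: 2, 3. Count integers ≤ 269 divisible by none of them.
By inclusion–exclusion: 269 − ⌊269/2⌋ − ⌊269/3⌋ + ⌊269/6⌋ = 90.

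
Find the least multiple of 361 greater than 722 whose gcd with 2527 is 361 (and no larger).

gcd(k, 2527) = 361 forces 361 | k; write k = 361s. Then gcd(361s, 361·7) = 361·gcd(s, 7), so need gcd(s, 7) = 1.
361s > 722 gives s ≥ 3. The least s ≥ 3 coprime to 7 is 3, so k = 361·3 = 1083.

1083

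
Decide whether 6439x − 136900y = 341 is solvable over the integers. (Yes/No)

Yes

gcd(6439, 136900): 136900 = 21·6439 + 1681; 6439 = 3·1681 + 1396; 1681 = 1·1396 + 285; 1396 = 4·285 + 256; 285 = 1·256 + 29; 256 = 8·29 + 24; 29 = 1·24 + 5; 24 = 4·5 + 4; 5 = 1·4 + 1; 4 = 4·1 + 0 → 1
1 divides 341, so a solution exists.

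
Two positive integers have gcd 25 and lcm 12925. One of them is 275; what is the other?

1175

a·b = gcd·lcm = 25·12925 = 323125, so b = 323125/275 = 1175.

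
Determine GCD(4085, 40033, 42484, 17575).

4085 = 5 · 19 · 43; 40033 = 7² · 19 · 43; 42484 = 2² · 13 · 19 · 43; 17575 = 5² · 19 · 37
gcd takes min exponent of each prime: 19 = 19

19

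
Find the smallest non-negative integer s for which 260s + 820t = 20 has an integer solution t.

Euclid: 820 = 3·260 + 40; 260 = 6·40 + 20; 40 = 2·20 + 0 → gcd = 20; 20 = 20·1.
Back-substitution yields 260·(19) + 820·(-6) = 20, so one solution is s = 19·1 = 19, t = -6·1 = -6.
Solutions in s differ by 820/20 = 41; the one in [0, 41) is 19 mod 41 = 19.

19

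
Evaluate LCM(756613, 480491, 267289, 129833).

192471929395603

756613 = 11² · 13² · 37; 480491 = 11³ · 19²; 267289 = 11² · 47²; 129833 = 11² · 29 · 37
lcm takes max exponent of each prime: 11³ · 13² · 19² · 29 · 37 · 47² = 192471929395603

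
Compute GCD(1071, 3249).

1071 = 3² · 7 · 17
3249 = 3² · 19²
Common: 3² = 9

9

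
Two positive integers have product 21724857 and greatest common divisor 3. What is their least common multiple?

7241619

For any two positive integers, gcd × lcm equals their product. Hence lcm = 21724857 / 3 = 7241619.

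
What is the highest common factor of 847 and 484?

Euclid: 847 = 1·484 + 363; 484 = 1·363 + 121; 363 = 3·121 + 0. Last nonzero remainder: 121.

121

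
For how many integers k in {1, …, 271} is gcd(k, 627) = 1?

156

627 = 3·11·19. Inclusion–exclusion on these primes:
271 − ⌊271/3⌋ − ⌊271/11⌋ − ⌊271/19⌋ + ⌊271/33⌋ + ⌊271/57⌋ + ⌊271/209⌋ − ⌊271/627⌋ = 156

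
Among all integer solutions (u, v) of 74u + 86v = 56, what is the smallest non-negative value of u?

24

Euclid: 86 = 1·74 + 12; 74 = 6·12 + 2; 12 = 6·2 + 0 → gcd = 2; 56 = 2·28.
Back-substitution yields 74·(7) + 86·(-6) = 2, so one solution is u = 7·28 = 196, v = -6·28 = -168.
Solutions in u differ by 86/2 = 43; the one in [0, 43) is 196 mod 43 = 24.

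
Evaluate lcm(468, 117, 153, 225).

198900

lcm(468, 117) = 468·117/gcd = 54756/117 = 468
lcm(468, 153) = 468·153/gcd = 71604/9 = 7956
lcm(7956, 225) = 7956·225/gcd = 1790100/9 = 198900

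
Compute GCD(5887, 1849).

1

5887 = 7 · 29²
1849 = 43²
Common: 1 = 1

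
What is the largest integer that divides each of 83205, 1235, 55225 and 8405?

gcd(83205, 1235): 83205 = 67·1235 + 460; 1235 = 2·460 + 315; 460 = 1·315 + 145; 315 = 2·145 + 25; 145 = 5·25 + 20; 25 = 1·20 + 5; 20 = 4·5 + 0 → 5
gcd(5, 55225): 55225 = 11045·5 + 0 → 5
gcd(5, 8405): 8405 = 1681·5 + 0 → 5

5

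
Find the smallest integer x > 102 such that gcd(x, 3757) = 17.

119

Multiples of 17 above 102: 17·7, 17·8, … . Need the cofactor coprime to 3757/17 = 221.
Checking s = 7, 8, … the first with gcd(s, 221) = 1 is s = 7, giving 119.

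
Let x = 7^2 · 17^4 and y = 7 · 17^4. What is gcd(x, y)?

min exponent per shared prime: 7 · 17^4 = 584647

584647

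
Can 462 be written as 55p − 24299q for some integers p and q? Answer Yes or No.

Yes

gcd(55, 24299): 24299 = 441·55 + 44; 55 = 1·44 + 11; 44 = 4·11 + 0 → 11
11 divides 462, so a solution exists.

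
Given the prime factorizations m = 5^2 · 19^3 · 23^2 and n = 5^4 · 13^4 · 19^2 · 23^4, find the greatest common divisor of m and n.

min exponent per shared prime: 5^2 · 19^2 · 23^2 = 4774225

4774225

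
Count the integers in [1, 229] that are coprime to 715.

Prime factors of 715: 5, 11, 13. Count integers ≤ 229 divisible by none of them.
By inclusion–exclusion: 229 − ⌊229/5⌋ − ⌊229/11⌋ − ⌊229/13⌋ + ⌊229/55⌋ + ⌊229/65⌋ + ⌊229/143⌋ − ⌊229/715⌋ = 155.

155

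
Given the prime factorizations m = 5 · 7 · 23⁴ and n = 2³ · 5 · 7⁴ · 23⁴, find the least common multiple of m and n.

26875929640

max exponent per prime: 2³ · 5 · 7⁴ · 23⁴ = 26875929640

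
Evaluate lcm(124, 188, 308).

124 = 2² · 31; 188 = 2² · 47; 308 = 2² · 7 · 11
lcm takes max exponent of each prime: 2² · 7 · 11 · 31 · 47 = 448756

448756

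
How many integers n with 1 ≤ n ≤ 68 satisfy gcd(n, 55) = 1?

55 = 5·11. Inclusion–exclusion on these primes:
68 − ⌊68/5⌋ − ⌊68/11⌋ + ⌊68/55⌋ = 50

50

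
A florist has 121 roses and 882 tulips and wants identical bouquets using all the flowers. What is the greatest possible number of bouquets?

121 = 11²
882 = 2 · 3² · 7²
Common: 1 = 1

1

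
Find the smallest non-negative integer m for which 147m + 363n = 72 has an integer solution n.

Euclid: 363 = 2·147 + 69; 147 = 2·69 + 9; 69 = 7·9 + 6; 9 = 1·6 + 3; 6 = 2·3 + 0 → gcd = 3; 72 = 3·24.
Back-substitution yields 147·(42) + 363·(-17) = 3, so one solution is m = 42·24 = 1008, n = -17·24 = -408.
Solutions in m differ by 363/3 = 121; the one in [0, 121) is 1008 mod 121 = 40.

40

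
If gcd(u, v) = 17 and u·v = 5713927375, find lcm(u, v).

For any two positive integers, gcd × lcm equals their product. Hence lcm = 5713927375 / 17 = 336113375.

336113375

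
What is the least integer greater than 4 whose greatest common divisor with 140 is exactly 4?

8

gcd(a, 140) = 4 forces 4 | a; write a = 4s. Then gcd(4s, 4·35) = 4·gcd(s, 35), so need gcd(s, 35) = 1.
4s > 4 gives s ≥ 2. The least s ≥ 2 coprime to 35 is 2, so a = 4·2 = 8.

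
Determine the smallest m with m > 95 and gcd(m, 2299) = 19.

114

gcd(m, 2299) = 19 forces 19 | m; write m = 19s. Then gcd(19s, 19·121) = 19·gcd(s, 121), so need gcd(s, 121) = 1.
19s > 95 gives s ≥ 6. The least s ≥ 6 coprime to 121 is 6, so m = 19·6 = 114.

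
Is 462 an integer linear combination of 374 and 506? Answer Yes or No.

By Bézout, 374p − 506q = 462 has integer solutions iff gcd(374, 506) | 462.
Euclid: 506 = 1·374 + 132; 374 = 2·132 + 110; 132 = 1·110 + 22; 110 = 5·22 + 0. gcd = 22; 462 mod 22 = 0. Yes.

Yes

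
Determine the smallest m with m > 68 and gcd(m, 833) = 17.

gcd(m, 833) = 17 forces 17 | m; write m = 17s. Then gcd(17s, 17·49) = 17·gcd(s, 49), so need gcd(s, 49) = 1.
17s > 68 gives s ≥ 5. The least s ≥ 5 coprime to 49 is 5, so m = 17·5 = 85.

85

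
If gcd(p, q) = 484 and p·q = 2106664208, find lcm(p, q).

4352612

Since gcd(p,q)·lcm(p,q) = pq, lcm = 2106664208/484 = 4352612.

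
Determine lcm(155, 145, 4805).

139345

lcm(155, 145) = 155·145/gcd = 22475/5 = 4495
lcm(4495, 4805) = 4495·4805/gcd = 21598475/155 = 139345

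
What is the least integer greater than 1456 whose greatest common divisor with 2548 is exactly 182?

gcd(a, 2548) = 182 forces 182 | a; write a = 182s. Then gcd(182s, 182·14) = 182·gcd(s, 14), so need gcd(s, 14) = 1.
182s > 1456 gives s ≥ 9. The least s ≥ 9 coprime to 14 is 9, so a = 182·9 = 1638.

1638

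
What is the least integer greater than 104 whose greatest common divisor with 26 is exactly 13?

117

26 = 13·2. Any x with gcd(x, 26) = 13 is a multiple of 13, say 13s, with s coprime to 2.
Need s > 104/13, so s ≥ 9. First s ≥ 9 with gcd(s, 2) = 1 is s = 9. Thus x = 13·9 = 117.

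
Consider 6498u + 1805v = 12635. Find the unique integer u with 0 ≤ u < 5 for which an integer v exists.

0

Reduce mod 1805: 6498u ≡ 12635 (mod 1805). With g = gcd(6498, 1805) = 361 dividing 12635, divide through: 18u ≡ 35 (mod 5).
Since gcd(18, 5) = 1, u ≡ 35·(18)⁻¹ ≡ 0 (mod 5). Smallest non-negative: 0.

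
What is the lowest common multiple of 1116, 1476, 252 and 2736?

lcm(1116, 1476) = 1116·1476/gcd = 1647216/36 = 45756
lcm(45756, 252) = 45756·252/gcd = 11530512/36 = 320292
lcm(320292, 2736) = 320292·2736/gcd = 876318912/36 = 24342192

24342192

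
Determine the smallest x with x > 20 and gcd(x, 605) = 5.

605 = 5·121. Any x with gcd(x, 605) = 5 is a multiple of 5, say 5s, with s coprime to 121.
Need s > 20/5, so s ≥ 5. First s ≥ 5 with gcd(s, 121) = 1 is s = 5. Thus x = 5·5 = 25.

25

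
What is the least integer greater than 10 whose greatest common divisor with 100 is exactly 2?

14

Multiples of 2 above 10: 2·6, 2·7, … . Need the cofactor coprime to 100/2 = 50.
Checking s = 6, 7, … the first with gcd(s, 50) = 1 is s = 7, giving 14.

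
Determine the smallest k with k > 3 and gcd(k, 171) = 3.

6

Multiples of 3 above 3: 3·2, 3·3, … . Need the cofactor coprime to 171/3 = 57.
Checking s = 2, 3, … the first with gcd(s, 57) = 1 is s = 2, giving 6.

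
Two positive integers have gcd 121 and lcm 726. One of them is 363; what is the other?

242

m·n = gcd·lcm = 121·726 = 87846, so n = 87846/363 = 242.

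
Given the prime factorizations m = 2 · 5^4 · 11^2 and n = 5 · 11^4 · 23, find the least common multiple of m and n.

420928750

max exponent per prime: 2 · 5^4 · 11^4 · 23 = 420928750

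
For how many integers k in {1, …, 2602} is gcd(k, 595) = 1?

1679

595 = 5·7·17. Inclusion–exclusion on these primes:
2602 − ⌊2602/5⌋ − ⌊2602/7⌋ − ⌊2602/17⌋ + ⌊2602/35⌋ + ⌊2602/85⌋ + ⌊2602/119⌋ − ⌊2602/595⌋ = 1679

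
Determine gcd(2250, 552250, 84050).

gcd(2250, 552250): 552250 = 245·2250 + 1000; 2250 = 2·1000 + 250; 1000 = 4·250 + 0 → 250
gcd(250, 84050): 84050 = 336·250 + 50; 250 = 5·50 + 0 → 50

50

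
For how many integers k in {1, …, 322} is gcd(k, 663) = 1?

188

Prime factors of 663: 3, 13, 17. Count integers ≤ 322 divisible by none of them.
By inclusion–exclusion: 322 − ⌊322/3⌋ − ⌊322/13⌋ − ⌊322/17⌋ + ⌊322/39⌋ + ⌊322/51⌋ + ⌊322/221⌋ − ⌊322/663⌋ = 188.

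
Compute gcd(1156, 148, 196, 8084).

1156 = 2² · 17²; 148 = 2² · 37; 196 = 2² · 7²; 8084 = 2² · 43 · 47
gcd takes min exponent of each prime: 2² = 4

4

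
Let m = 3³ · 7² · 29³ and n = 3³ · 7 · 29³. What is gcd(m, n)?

min exponent per shared prime: 3³ · 7 · 29³ = 4609521

4609521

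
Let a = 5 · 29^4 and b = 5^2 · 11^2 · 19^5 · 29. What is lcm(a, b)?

max exponent per prime: 5^2 · 11^2 · 19^5 · 29^4 = 5297675774877475

5297675774877475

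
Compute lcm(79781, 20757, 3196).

lcm(79781, 20757) = 79781·20757/gcd = 1656014217/17 = 97412601
lcm(97412601, 3196) = 97412601·3196/gcd = 311330672796/17 = 18313568988

18313568988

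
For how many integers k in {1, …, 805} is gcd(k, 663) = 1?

Prime factors of 663: 3, 13, 17. Count integers ≤ 805 divisible by none of them.
By inclusion–exclusion: 805 − ⌊805/3⌋ − ⌊805/13⌋ − ⌊805/17⌋ + ⌊805/39⌋ + ⌊805/51⌋ + ⌊805/221⌋ − ⌊805/663⌋ = 466.

466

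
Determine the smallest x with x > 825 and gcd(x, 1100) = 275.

gcd(x, 1100) = 275 forces 275 | x; write x = 275s. Then gcd(275s, 275·4) = 275·gcd(s, 4), so need gcd(s, 4) = 1.
275s > 825 gives s ≥ 4. The least s ≥ 4 coprime to 4 is 5, so x = 275·5 = 1375.

1375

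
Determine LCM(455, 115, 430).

455 = 5 · 7 · 13; 115 = 5 · 23; 430 = 2 · 5 · 43
lcm takes max exponent of each prime: 2 · 5 · 7 · 13 · 23 · 43 = 899990

899990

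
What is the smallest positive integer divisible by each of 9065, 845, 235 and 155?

2232102145

9065 = 5 · 7² · 37; 845 = 5 · 13²; 235 = 5 · 47; 155 = 5 · 31
lcm takes max exponent of each prime: 5 · 7² · 13² · 31 · 37 · 47 = 2232102145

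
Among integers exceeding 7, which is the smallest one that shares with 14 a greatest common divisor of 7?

21

Multiples of 7 above 7: 7·2, 7·3, … . Need the cofactor coprime to 14/7 = 2.
Checking s = 2, 3, … the first with gcd(s, 2) = 1 is s = 3, giving 21.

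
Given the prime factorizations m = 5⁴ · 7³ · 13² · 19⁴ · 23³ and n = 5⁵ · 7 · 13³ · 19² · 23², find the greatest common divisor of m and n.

141197704375

min exponent per shared prime: 5⁴ · 7 · 13² · 19² · 23² = 141197704375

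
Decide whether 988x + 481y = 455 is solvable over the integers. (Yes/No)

By Bézout, 988x + 481y = 455 has integer solutions iff gcd(988, 481) | 455.
Euclid: 988 = 2·481 + 26; 481 = 18·26 + 13; 26 = 2·13 + 0. gcd = 13; 455 mod 13 = 0. Yes.

Yes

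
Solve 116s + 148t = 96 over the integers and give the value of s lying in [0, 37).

Euclid: 148 = 1·116 + 32; 116 = 3·32 + 20; 32 = 1·20 + 12; 20 = 1·12 + 8; 12 = 1·8 + 4; 8 = 2·4 + 0 → gcd = 4; 96 = 4·24.
Back-substitution yields 116·(-14) + 148·(11) = 4, so one solution is s = -14·24 = -336, t = 11·24 = 264.
Solutions in s differ by 148/4 = 37; the one in [0, 37) is -336 mod 37 = 34.

34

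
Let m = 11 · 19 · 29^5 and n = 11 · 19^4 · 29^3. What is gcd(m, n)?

min exponent per shared prime: 11 · 19 · 29^3 = 5097301

5097301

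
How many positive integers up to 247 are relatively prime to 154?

154 = 2·7·11. Inclusion–exclusion on these primes:
247 − ⌊247/2⌋ − ⌊247/7⌋ − ⌊247/11⌋ + ⌊247/14⌋ + ⌊247/22⌋ + ⌊247/77⌋ − ⌊247/154⌋ = 97

97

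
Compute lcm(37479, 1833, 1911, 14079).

lcm(37479, 1833) = 37479·1833/gcd = 68699007/39 = 1761513
lcm(1761513, 1911) = 1761513·1911/gcd = 3366251343/39 = 86314137
lcm(86314137, 14079) = 86314137·14079/gcd = 1215216734823/39 = 31159403457

31159403457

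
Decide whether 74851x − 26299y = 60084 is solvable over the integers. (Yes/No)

No

By Bézout, 74851x − 26299y = 60084 has integer solutions iff gcd(74851, 26299) | 60084.
Euclid: 74851 = 2·26299 + 22253; 26299 = 1·22253 + 4046; 22253 = 5·4046 + 2023; 4046 = 2·2023 + 0. gcd = 2023; 60084 mod 2023 = 1417. No.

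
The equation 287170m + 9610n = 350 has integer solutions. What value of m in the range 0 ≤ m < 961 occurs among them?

595

Euclid: 287170 = 29·9610 + 8480; 9610 = 1·8480 + 1130; 8480 = 7·1130 + 570; 1130 = 1·570 + 560; 570 = 1·560 + 10; 560 = 56·10 + 0 → gcd = 10; 350 = 10·35.
Back-substitution yields 287170·(17) + 9610·(-508) = 10, so one solution is m = 17·35 = 595, n = -508·35 = -17780.
Solutions in m differ by 9610/10 = 961; the one in [0, 961) is 595 mod 961 = 595.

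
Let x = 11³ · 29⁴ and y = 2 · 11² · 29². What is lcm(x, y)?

max exponent per prime: 2 · 11³ · 29⁴ = 1882782022

1882782022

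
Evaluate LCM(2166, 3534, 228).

134292

2166 = 2 · 3 · 19²; 3534 = 2 · 3 · 19 · 31; 228 = 2² · 3 · 19
lcm takes max exponent of each prime: 2² · 3 · 19² · 31 = 134292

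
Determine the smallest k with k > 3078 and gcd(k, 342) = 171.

Multiples of 171 above 3078: 171·19, 171·20, … . Need the cofactor coprime to 342/171 = 2.
Checking s = 19, 20, … the first with gcd(s, 2) = 1 is s = 19, giving 3249.

3249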